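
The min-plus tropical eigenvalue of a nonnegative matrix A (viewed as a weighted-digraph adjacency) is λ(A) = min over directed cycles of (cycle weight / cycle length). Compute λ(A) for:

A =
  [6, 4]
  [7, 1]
λ(A) = 1

Enumerate directed cycles and compute their means (weight / length). Sample:
  cycle 0 → 0: weight = 6, length = 1, mean = 6/1 ≈ 6.000
  cycle 1 → 1: weight = 1, length = 1, mean = 1/1 ≈ 1.000
  cycle 0 → 1 → 0: weight = 11, length = 2, mean = 11/2 ≈ 5.500
  cycle 1 → 0 → 1: weight = 11, length = 2, mean = 11/2 ≈ 5.500
Minimum mean = 1.000, attained e.g. along the cycle 1 → 1 with weight 1 and length 1. So λ(A) = 1/1 = 1.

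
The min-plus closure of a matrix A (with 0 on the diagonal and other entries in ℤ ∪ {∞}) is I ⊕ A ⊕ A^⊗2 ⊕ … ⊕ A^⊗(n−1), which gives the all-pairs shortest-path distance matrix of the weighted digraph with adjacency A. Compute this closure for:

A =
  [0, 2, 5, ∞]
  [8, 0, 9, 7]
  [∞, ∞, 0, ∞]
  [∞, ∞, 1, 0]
Closure =
  [0, 2, 5, 9]
  [8, 0, 8, 7]
  [∞, ∞, 0, ∞]
  [∞, ∞, 1, 0]

This is the Floyd-Warshall all-pairs shortest-path computation. For each intermediate vertex k = 0, 1, …, 3, update dist[i][j] ← min(dist[i][j], dist[i][k] + dist[k][j]). The final matrix gives, for each (i, j), the minimum total weight of any directed path from i to j (possibly empty when i = j).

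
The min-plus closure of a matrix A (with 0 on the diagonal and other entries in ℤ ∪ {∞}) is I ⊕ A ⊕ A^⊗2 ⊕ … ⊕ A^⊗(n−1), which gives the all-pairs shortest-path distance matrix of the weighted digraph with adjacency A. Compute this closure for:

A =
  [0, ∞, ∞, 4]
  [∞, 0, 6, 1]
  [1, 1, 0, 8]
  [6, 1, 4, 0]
Closure =
  [0, 5, 8, 4]
  [6, 0, 5, 1]
  [1, 1, 0, 2]
  [5, 1, 4, 0]

This is the Floyd-Warshall all-pairs shortest-path computation. For each intermediate vertex k = 0, 1, …, 3, update dist[i][j] ← min(dist[i][j], dist[i][k] + dist[k][j]). The final matrix gives, for each (i, j), the minimum total weight of any directed path from i to j (possibly empty when i = j).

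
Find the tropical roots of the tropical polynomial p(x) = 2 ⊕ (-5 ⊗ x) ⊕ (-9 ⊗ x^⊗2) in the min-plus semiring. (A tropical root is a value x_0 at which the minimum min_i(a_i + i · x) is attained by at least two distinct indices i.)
Roots: {4, 7}

Each tropical root is a break point of the lower envelope of the lines y = a_i + i · x (there are 3 lines, with slopes 0, 1, ..., 2). Only the lines that attain the minimum somewhere contribute to roots; other lines are dominated. Here the surviving (envelope) indices are i = 2, i = 1, i = 0.
Intersections between consecutive envelope lines give the roots: for adjacent envelope indices i < j the intersection is x = (a_i − a_j) / (j − i). Reading off the sorted break points: {4, 7}.
Verification: at each break x_0, at least two indices attain the minimum of min_i(a_i + i · x_0).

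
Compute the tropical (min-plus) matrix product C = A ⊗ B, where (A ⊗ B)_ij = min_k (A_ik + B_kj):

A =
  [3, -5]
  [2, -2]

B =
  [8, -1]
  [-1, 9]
A ⊗ B =
  [-6, 2]
  [-3, 1]

Apply the min-plus product entry-by-entry:
  C[0][0] = min over k of (A[0][0] + B[0][0] = 3 + 8 = 11, A[0][1] + B[1][0] = -5 + -1 = -6) = -6 (attained at k = 1)
  C[0][1] = min over k of (A[0][0] + B[0][1] = 3 + -1 = 2, A[0][1] + B[1][1] = -5 + 9 = 4) = 2 (attained at k = 0)
  C[1][0] = min over k of (A[1][0] + B[0][0] = 2 + 8 = 10, A[1][1] + B[1][0] = -2 + -1 = -3) = -3 (attained at k = 1)
  C[1][1] = min over k of (A[1][0] + B[0][1] = 2 + -1 = 1, A[1][1] + B[1][1] = -2 + 9 = 7) = 1 (attained at k = 0)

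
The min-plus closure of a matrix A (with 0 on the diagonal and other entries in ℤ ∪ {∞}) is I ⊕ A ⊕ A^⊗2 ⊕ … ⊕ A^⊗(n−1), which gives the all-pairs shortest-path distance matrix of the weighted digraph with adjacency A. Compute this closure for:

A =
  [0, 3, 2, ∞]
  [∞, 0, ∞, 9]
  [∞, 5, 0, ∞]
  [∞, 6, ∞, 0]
Closure =
  [0, 3, 2, 12]
  [∞, 0, ∞, 9]
  [∞, 5, 0, 14]
  [∞, 6, ∞, 0]

This is the Floyd-Warshall all-pairs shortest-path computation. For each intermediate vertex k = 0, 1, …, 3, update dist[i][j] ← min(dist[i][j], dist[i][k] + dist[k][j]). The final matrix gives, for each (i, j), the minimum total weight of any directed path from i to j (possibly empty when i = j).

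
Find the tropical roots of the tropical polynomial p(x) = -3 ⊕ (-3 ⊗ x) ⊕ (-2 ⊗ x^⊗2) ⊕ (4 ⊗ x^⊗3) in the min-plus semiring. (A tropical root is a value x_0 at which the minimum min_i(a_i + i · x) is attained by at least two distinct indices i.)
Roots: {-6, -1, 0}

Each tropical root is a break point of the lower envelope of the lines y = a_i + i · x (there are 4 lines, with slopes 0, 1, ..., 3). Only the lines that attain the minimum somewhere contribute to roots; other lines are dominated. Here the surviving (envelope) indices are i = 3, i = 2, i = 1, i = 0.
Intersections between consecutive envelope lines give the roots: for adjacent envelope indices i < j the intersection is x = (a_i − a_j) / (j − i). Reading off the sorted break points: {-6, -1, 0}.
Verification: at each break x_0, at least two indices attain the minimum of min_i(a_i + i · x_0).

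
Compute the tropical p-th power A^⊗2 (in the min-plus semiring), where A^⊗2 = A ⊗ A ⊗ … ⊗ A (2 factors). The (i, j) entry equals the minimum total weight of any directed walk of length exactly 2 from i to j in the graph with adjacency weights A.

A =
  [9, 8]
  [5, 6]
A^⊗2 =
  [13, 14]
  [11, 12]

Each entry (A^⊗2)_ij equals the minimum over all length-2 walks i = v_0 → v_1 → … → v_2 = j of Σ_t A[v_t][v_{t+1}]. For example, for (i, j) = (0, 1) we minimise over 2 possible intermediate vertex sequences; the minimum is 14, attained along the walk 0 → 1 → 1.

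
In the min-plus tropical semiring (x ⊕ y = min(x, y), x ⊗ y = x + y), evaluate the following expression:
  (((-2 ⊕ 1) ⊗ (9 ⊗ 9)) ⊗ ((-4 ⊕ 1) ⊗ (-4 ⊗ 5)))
(((-2 ⊕ 1) ⊗ (9 ⊗ 9)) ⊗ ((-4 ⊕ 1) ⊗ (-4 ⊗ 5))) = 13

Expand innermost to outermost. Recall ⊕ takes the minimum of its arguments and ⊗ takes their sum. Working out the expression (((-2 ⊕ 1) ⊗ (9 ⊗ 9)) ⊗ ((-4 ⊕ 1) ⊗ (-4 ⊗ 5))) gives 13.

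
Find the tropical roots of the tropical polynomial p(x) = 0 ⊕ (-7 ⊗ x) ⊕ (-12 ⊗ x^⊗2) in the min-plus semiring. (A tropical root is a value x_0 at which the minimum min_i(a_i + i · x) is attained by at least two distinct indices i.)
Roots: {5, 7}

Each tropical root is a break point of the lower envelope of the lines y = a_i + i · x (there are 3 lines, with slopes 0, 1, ..., 2). Only the lines that attain the minimum somewhere contribute to roots; other lines are dominated. Here the surviving (envelope) indices are i = 2, i = 1, i = 0.
Intersections between consecutive envelope lines give the roots: for adjacent envelope indices i < j the intersection is x = (a_i − a_j) / (j − i). Reading off the sorted break points: {5, 7}.
Verification: at each break x_0, at least two indices attain the minimum of min_i(a_i + i · x_0).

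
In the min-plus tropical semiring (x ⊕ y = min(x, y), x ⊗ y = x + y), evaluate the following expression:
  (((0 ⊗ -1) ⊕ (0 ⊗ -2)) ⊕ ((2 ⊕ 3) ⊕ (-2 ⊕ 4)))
(((0 ⊗ -1) ⊕ (0 ⊗ -2)) ⊕ ((2 ⊕ 3) ⊕ (-2 ⊕ 4))) = -2

Expand innermost to outermost. Recall ⊕ takes the minimum of its arguments and ⊗ takes their sum. Working out the expression (((0 ⊗ -1) ⊕ (0 ⊗ -2)) ⊕ ((2 ⊕ 3) ⊕ (-2 ⊕ 4))) gives -2.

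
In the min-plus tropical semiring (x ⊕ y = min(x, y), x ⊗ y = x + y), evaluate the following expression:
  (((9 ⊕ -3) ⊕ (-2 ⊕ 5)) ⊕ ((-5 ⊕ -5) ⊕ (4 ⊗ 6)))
(((9 ⊕ -3) ⊕ (-2 ⊕ 5)) ⊕ ((-5 ⊕ -5) ⊕ (4 ⊗ 6))) = -5

Expand innermost to outermost. Recall ⊕ takes the minimum of its arguments and ⊗ takes their sum. Working out the expression (((9 ⊕ -3) ⊕ (-2 ⊕ 5)) ⊕ ((-5 ⊕ -5) ⊕ (4 ⊗ 6))) gives -5.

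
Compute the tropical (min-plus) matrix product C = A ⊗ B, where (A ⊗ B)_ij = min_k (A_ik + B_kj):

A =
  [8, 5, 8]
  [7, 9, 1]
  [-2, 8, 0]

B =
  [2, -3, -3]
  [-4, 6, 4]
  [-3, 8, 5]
A ⊗ B =
  [1, 5, 5]
  [-2, 4, 4]
  [-3, -5, -5]

Apply the min-plus product entry-by-entry:
  C[0][0] = min over k of (A[0][0] + B[0][0] = 8 + 2 = 10, A[0][1] + B[1][0] = 5 + -4 = 1, A[0][2] + B[2][0] = 8 + -3 = 5) = 1 (attained at k = 1)
  C[0][1] = min over k of (A[0][0] + B[0][1] = 8 + -3 = 5, A[0][1] + B[1][1] = 5 + 6 = 11, A[0][2] + B[2][1] = 8 + 8 = 16) = 5 (attained at k = 0)
  C[0][2] = min over k of (A[0][0] + B[0][2] = 8 + -3 = 5, A[0][1] + B[1][2] = 5 + 4 = 9, A[0][2] + B[2][2] = 8 + 5 = 13) = 5 (attained at k = 0)
  C[1][0] = min over k of (A[1][0] + B[0][0] = 7 + 2 = 9, A[1][1] + B[1][0] = 9 + -4 = 5, A[1][2] + B[2][0] = 1 + -3 = -2) = -2 (attained at k = 2)
  C[1][1] = min over k of (A[1][0] + B[0][1] = 7 + -3 = 4, A[1][1] + B[1][1] = 9 + 6 = 15, A[1][2] + B[2][1] = 1 + 8 = 9) = 4 (attained at k = 0)
  C[1][2] = min over k of (A[1][0] + B[0][2] = 7 + -3 = 4, A[1][1] + B[1][2] = 9 + 4 = 13, A[1][2] + B[2][2] = 1 + 5 = 6) = 4 (attained at k = 0)
  C[2][0] = min over k of (A[2][0] + B[0][0] = -2 + 2 = 0, A[2][1] + B[1][0] = 8 + -4 = 4, A[2][2] + B[2][0] = 0 + -3 = -3) = -3 (attained at k = 2)
  C[2][1] = min over k of (A[2][0] + B[0][1] = -2 + -3 = -5, A[2][1] + B[1][1] = 8 + 6 = 14, A[2][2] + B[2][1] = 0 + 8 = 8) = -5 (attained at k = 0)
  C[2][2] = min over k of (A[2][0] + B[0][2] = -2 + -3 = -5, A[2][1] + B[1][2] = 8 + 4 = 12, A[2][2] + B[2][2] = 0 + 5 = 5) = -5 (attained at k = 0)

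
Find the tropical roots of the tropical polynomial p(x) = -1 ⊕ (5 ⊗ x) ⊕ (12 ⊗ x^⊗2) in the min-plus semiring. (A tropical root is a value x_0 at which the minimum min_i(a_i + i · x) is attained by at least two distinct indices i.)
Roots: {-7, -6}

Each tropical root is a break point of the lower envelope of the lines y = a_i + i · x (there are 3 lines, with slopes 0, 1, ..., 2). Only the lines that attain the minimum somewhere contribute to roots; other lines are dominated. Here the surviving (envelope) indices are i = 2, i = 1, i = 0.
Intersections between consecutive envelope lines give the roots: for adjacent envelope indices i < j the intersection is x = (a_i − a_j) / (j − i). Reading off the sorted break points: {-7, -6}.
Verification: at each break x_0, at least two indices attain the minimum of min_i(a_i + i · x_0).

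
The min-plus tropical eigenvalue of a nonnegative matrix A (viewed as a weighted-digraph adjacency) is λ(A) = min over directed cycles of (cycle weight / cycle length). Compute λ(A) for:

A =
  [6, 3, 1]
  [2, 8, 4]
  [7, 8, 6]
λ(A) = 5/2

Enumerate directed cycles and compute their means (weight / length). Sample:
  cycle 0 → 0: weight = 6, length = 1, mean = 6/1 ≈ 6.000
  cycle 1 → 1: weight = 8, length = 1, mean = 8/1 ≈ 8.000
  cycle 2 → 2: weight = 6, length = 1, mean = 6/1 ≈ 6.000
  cycle 0 → 1 → 0: weight = 5, length = 2, mean = 5/2 ≈ 2.500
  cycle 0 → 2 → 0: weight = 8, length = 2, mean = 8/2 ≈ 4.000
  cycle 1 → 0 → 1: weight = 5, length = 2, mean = 5/2 ≈ 2.500
Minimum mean = 2.500, attained e.g. along the cycle 0 → 1 → 0 with weight 5 and length 2. So λ(A) = 5/2 = 5/2.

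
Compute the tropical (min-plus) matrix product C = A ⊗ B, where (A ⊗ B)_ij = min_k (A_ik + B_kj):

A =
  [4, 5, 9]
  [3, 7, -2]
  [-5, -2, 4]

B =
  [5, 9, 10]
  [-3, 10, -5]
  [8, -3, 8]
A ⊗ B =
  [2, 6, 0]
  [4, -5, 2]
  [-5, 1, -7]

Apply the min-plus product entry-by-entry:
  C[0][0] = min over k of (A[0][0] + B[0][0] = 4 + 5 = 9, A[0][1] + B[1][0] = 5 + -3 = 2, A[0][2] + B[2][0] = 9 + 8 = 17) = 2 (attained at k = 1)
  C[0][1] = min over k of (A[0][0] + B[0][1] = 4 + 9 = 13, A[0][1] + B[1][1] = 5 + 10 = 15, A[0][2] + B[2][1] = 9 + -3 = 6) = 6 (attained at k = 2)
  C[0][2] = min over k of (A[0][0] + B[0][2] = 4 + 10 = 14, A[0][1] + B[1][2] = 5 + -5 = 0, A[0][2] + B[2][2] = 9 + 8 = 17) = 0 (attained at k = 1)
  C[1][0] = min over k of (A[1][0] + B[0][0] = 3 + 5 = 8, A[1][1] + B[1][0] = 7 + -3 = 4, A[1][2] + B[2][0] = -2 + 8 = 6) = 4 (attained at k = 1)
  C[1][1] = min over k of (A[1][0] + B[0][1] = 3 + 9 = 12, A[1][1] + B[1][1] = 7 + 10 = 17, A[1][2] + B[2][1] = -2 + -3 = -5) = -5 (attained at k = 2)
  C[1][2] = min over k of (A[1][0] + B[0][2] = 3 + 10 = 13, A[1][1] + B[1][2] = 7 + -5 = 2, A[1][2] + B[2][2] = -2 + 8 = 6) = 2 (attained at k = 1)
  C[2][0] = min over k of (A[2][0] + B[0][0] = -5 + 5 = 0, A[2][1] + B[1][0] = -2 + -3 = -5, A[2][2] + B[2][0] = 4 + 8 = 12) = -5 (attained at k = 1)
  C[2][1] = min over k of (A[2][0] + B[0][1] = -5 + 9 = 4, A[2][1] + B[1][1] = -2 + 10 = 8, A[2][2] + B[2][1] = 4 + -3 = 1) = 1 (attained at k = 2)
  C[2][2] = min over k of (A[2][0] + B[0][2] = -5 + 10 = 5, A[2][1] + B[1][2] = -2 + -5 = -7, A[2][2] + B[2][2] = 4 + 8 = 12) = -7 (attained at k = 1)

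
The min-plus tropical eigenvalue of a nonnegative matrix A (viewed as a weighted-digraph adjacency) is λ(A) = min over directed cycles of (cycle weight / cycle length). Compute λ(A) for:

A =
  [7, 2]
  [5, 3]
λ(A) = 3

Enumerate directed cycles and compute their means (weight / length). Sample:
  cycle 0 → 0: weight = 7, length = 1, mean = 7/1 ≈ 7.000
  cycle 1 → 1: weight = 3, length = 1, mean = 3/1 ≈ 3.000
  cycle 0 → 1 → 0: weight = 7, length = 2, mean = 7/2 ≈ 3.500
  cycle 1 → 0 → 1: weight = 7, length = 2, mean = 7/2 ≈ 3.500
Minimum mean = 3.000, attained e.g. along the cycle 1 → 1 with weight 3 and length 1. So λ(A) = 3/1 = 3.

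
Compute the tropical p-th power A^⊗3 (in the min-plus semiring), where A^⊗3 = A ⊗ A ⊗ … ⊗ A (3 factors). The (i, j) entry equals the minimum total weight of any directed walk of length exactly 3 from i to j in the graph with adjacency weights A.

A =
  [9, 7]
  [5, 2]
A^⊗3 =
  [14, 11]
  [9, 6]

Each entry (A^⊗3)_ij equals the minimum over all length-3 walks i = v_0 → v_1 → … → v_3 = j of Σ_t A[v_t][v_{t+1}]. For example, for (i, j) = (0, 1) we minimise over 4 possible intermediate vertex sequences; the minimum is 11, attained along the walk 0 → 1 → 1 → 1.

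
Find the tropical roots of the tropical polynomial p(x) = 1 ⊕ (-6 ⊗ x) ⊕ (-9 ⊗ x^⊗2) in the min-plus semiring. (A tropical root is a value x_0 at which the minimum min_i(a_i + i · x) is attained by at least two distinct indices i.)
Roots: {3, 7}

Each tropical root is a break point of the lower envelope of the lines y = a_i + i · x (there are 3 lines, with slopes 0, 1, ..., 2). Only the lines that attain the minimum somewhere contribute to roots; other lines are dominated. Here the surviving (envelope) indices are i = 2, i = 1, i = 0.
Intersections between consecutive envelope lines give the roots: for adjacent envelope indices i < j the intersection is x = (a_i − a_j) / (j − i). Reading off the sorted break points: {3, 7}.
Verification: at each break x_0, at least two indices attain the minimum of min_i(a_i + i · x_0).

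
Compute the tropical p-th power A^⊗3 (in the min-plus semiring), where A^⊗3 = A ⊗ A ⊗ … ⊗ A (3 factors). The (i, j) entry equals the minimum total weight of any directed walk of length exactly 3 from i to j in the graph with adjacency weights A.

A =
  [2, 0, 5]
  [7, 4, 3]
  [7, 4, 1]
A^⊗3 =
  [6, 4, 4]
  [11, 8, 5]
  [9, 6, 3]

Each entry (A^⊗3)_ij equals the minimum over all length-3 walks i = v_0 → v_1 → … → v_3 = j of Σ_t A[v_t][v_{t+1}]. For example, for (i, j) = (0, 2) we minimise over 9 possible intermediate vertex sequences; the minimum is 4, attained along the walk 0 → 1 → 2 → 2.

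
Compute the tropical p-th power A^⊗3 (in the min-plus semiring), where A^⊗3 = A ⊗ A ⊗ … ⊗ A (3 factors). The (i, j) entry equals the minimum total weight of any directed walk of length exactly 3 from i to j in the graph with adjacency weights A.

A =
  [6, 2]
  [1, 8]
A^⊗3 =
  [9, 5]
  [4, 9]

Each entry (A^⊗3)_ij equals the minimum over all length-3 walks i = v_0 → v_1 → … → v_3 = j of Σ_t A[v_t][v_{t+1}]. For example, for (i, j) = (0, 1) we minimise over 4 possible intermediate vertex sequences; the minimum is 5, attained along the walk 0 → 1 → 0 → 1.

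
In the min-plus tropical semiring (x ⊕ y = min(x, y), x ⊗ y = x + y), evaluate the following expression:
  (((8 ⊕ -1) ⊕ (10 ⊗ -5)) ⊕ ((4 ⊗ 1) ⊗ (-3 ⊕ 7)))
(((8 ⊕ -1) ⊕ (10 ⊗ -5)) ⊕ ((4 ⊗ 1) ⊗ (-3 ⊕ 7))) = -1

Expand innermost to outermost. Recall ⊕ takes the minimum of its arguments and ⊗ takes their sum. Working out the expression (((8 ⊕ -1) ⊕ (10 ⊗ -5)) ⊕ ((4 ⊗ 1) ⊗ (-3 ⊕ 7))) gives -1.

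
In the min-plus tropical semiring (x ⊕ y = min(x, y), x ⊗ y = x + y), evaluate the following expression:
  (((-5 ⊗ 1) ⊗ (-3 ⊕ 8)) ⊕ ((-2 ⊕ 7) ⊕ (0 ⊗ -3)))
(((-5 ⊗ 1) ⊗ (-3 ⊕ 8)) ⊕ ((-2 ⊕ 7) ⊕ (0 ⊗ -3))) = -7

Expand innermost to outermost. Recall ⊕ takes the minimum of its arguments and ⊗ takes their sum. Working out the expression (((-5 ⊗ 1) ⊗ (-3 ⊕ 8)) ⊕ ((-2 ⊕ 7) ⊕ (0 ⊗ -3))) gives -7.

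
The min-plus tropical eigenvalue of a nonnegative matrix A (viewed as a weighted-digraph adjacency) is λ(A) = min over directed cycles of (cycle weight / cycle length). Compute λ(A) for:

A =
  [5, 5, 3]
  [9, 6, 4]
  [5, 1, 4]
λ(A) = 5/2

Enumerate directed cycles and compute their means (weight / length). Sample:
  cycle 0 → 0: weight = 5, length = 1, mean = 5/1 ≈ 5.000
  cycle 1 → 1: weight = 6, length = 1, mean = 6/1 ≈ 6.000
  cycle 2 → 2: weight = 4, length = 1, mean = 4/1 ≈ 4.000
  cycle 0 → 1 → 0: weight = 14, length = 2, mean = 14/2 ≈ 7.000
  cycle 0 → 2 → 0: weight = 8, length = 2, mean = 8/2 ≈ 4.000
  cycle 1 → 0 → 1: weight = 14, length = 2, mean = 14/2 ≈ 7.000
Minimum mean = 2.500, attained e.g. along the cycle 1 → 2 → 1 with weight 5 and length 2. So λ(A) = 5/2 = 5/2.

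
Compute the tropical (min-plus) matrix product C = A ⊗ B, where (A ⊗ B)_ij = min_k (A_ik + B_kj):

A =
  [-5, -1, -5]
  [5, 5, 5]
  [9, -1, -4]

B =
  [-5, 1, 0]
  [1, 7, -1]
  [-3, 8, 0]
A ⊗ B =
  [-10, -4, -5]
  [0, 6, 4]
  [-7, 4, -4]

Apply the min-plus product entry-by-entry:
  C[0][0] = min over k of (A[0][0] + B[0][0] = -5 + -5 = -10, A[0][1] + B[1][0] = -1 + 1 = 0, A[0][2] + B[2][0] = -5 + -3 = -8) = -10 (attained at k = 0)
  C[0][1] = min over k of (A[0][0] + B[0][1] = -5 + 1 = -4, A[0][1] + B[1][1] = -1 + 7 = 6, A[0][2] + B[2][1] = -5 + 8 = 3) = -4 (attained at k = 0)
  C[0][2] = min over k of (A[0][0] + B[0][2] = -5 + 0 = -5, A[0][1] + B[1][2] = -1 + -1 = -2, A[0][2] + B[2][2] = -5 + 0 = -5) = -5 (attained at k = 0)
  C[1][0] = min over k of (A[1][0] + B[0][0] = 5 + -5 = 0, A[1][1] + B[1][0] = 5 + 1 = 6, A[1][2] + B[2][0] = 5 + -3 = 2) = 0 (attained at k = 0)
  C[1][1] = min over k of (A[1][0] + B[0][1] = 5 + 1 = 6, A[1][1] + B[1][1] = 5 + 7 = 12, A[1][2] + B[2][1] = 5 + 8 = 13) = 6 (attained at k = 0)
  C[1][2] = min over k of (A[1][0] + B[0][2] = 5 + 0 = 5, A[1][1] + B[1][2] = 5 + -1 = 4, A[1][2] + B[2][2] = 5 + 0 = 5) = 4 (attained at k = 1)
  C[2][0] = min over k of (A[2][0] + B[0][0] = 9 + -5 = 4, A[2][1] + B[1][0] = -1 + 1 = 0, A[2][2] + B[2][0] = -4 + -3 = -7) = -7 (attained at k = 2)
  C[2][1] = min over k of (A[2][0] + B[0][1] = 9 + 1 = 10, A[2][1] + B[1][1] = -1 + 7 = 6, A[2][2] + B[2][1] = -4 + 8 = 4) = 4 (attained at k = 2)
  C[2][2] = min over k of (A[2][0] + B[0][2] = 9 + 0 = 9, A[2][1] + B[1][2] = -1 + -1 = -2, A[2][2] + B[2][2] = -4 + 0 = -4) = -4 (attained at k = 2)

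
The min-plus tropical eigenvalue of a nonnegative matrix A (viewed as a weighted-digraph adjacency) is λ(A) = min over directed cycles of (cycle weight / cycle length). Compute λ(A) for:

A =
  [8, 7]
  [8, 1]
λ(A) = 1

Enumerate directed cycles and compute their means (weight / length). Sample:
  cycle 0 → 0: weight = 8, length = 1, mean = 8/1 ≈ 8.000
  cycle 1 → 1: weight = 1, length = 1, mean = 1/1 ≈ 1.000
  cycle 0 → 1 → 0: weight = 15, length = 2, mean = 15/2 ≈ 7.500
  cycle 1 → 0 → 1: weight = 15, length = 2, mean = 15/2 ≈ 7.500
Minimum mean = 1.000, attained e.g. along the cycle 1 → 1 with weight 1 and length 1. So λ(A) = 1/1 = 1.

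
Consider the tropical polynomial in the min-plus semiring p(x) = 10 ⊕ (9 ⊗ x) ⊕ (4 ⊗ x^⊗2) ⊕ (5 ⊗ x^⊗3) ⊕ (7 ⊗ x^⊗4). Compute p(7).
p(7) = 10

A tropical monomial a ⊗ x^⊗i evaluates to a + i · x. Evaluating each term at x = 7:
  Term 0 contributes 10 + 0 · 7 = 10
  Term 1 contributes 9 + 1 · 7 = 16
  Term 2 contributes 4 + 2 · 7 = 18
  Term 3 contributes 5 + 3 · 7 = 26
  Term 4 contributes 7 + 4 · 7 = 35
p(7) = ⊕ of these = min[10, 16, 18, 26, 35] = 10.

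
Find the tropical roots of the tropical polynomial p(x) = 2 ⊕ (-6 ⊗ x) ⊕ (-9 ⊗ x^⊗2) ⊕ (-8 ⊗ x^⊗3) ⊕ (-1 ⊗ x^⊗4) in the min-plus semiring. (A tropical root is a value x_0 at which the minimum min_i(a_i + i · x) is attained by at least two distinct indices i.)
Roots: {-7, -1, 3, 8}

Each tropical root is a break point of the lower envelope of the lines y = a_i + i · x (there are 5 lines, with slopes 0, 1, ..., 4). Only the lines that attain the minimum somewhere contribute to roots; other lines are dominated. Here the surviving (envelope) indices are i = 4, i = 3, i = 2, i = 1, i = 0.
Intersections between consecutive envelope lines give the roots: for adjacent envelope indices i < j the intersection is x = (a_i − a_j) / (j − i). Reading off the sorted break points: {-7, -1, 3, 8}.
Verification: at each break x_0, at least two indices attain the minimum of min_i(a_i + i · x_0).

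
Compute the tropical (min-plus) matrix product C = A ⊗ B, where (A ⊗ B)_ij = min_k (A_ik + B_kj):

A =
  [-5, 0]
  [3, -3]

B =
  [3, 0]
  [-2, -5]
A ⊗ B =
  [-2, -5]
  [-5, -8]

Apply the min-plus product entry-by-entry:
  C[0][0] = min over k of (A[0][0] + B[0][0] = -5 + 3 = -2, A[0][1] + B[1][0] = 0 + -2 = -2) = -2 (attained at k = 0)
  C[0][1] = min over k of (A[0][0] + B[0][1] = -5 + 0 = -5, A[0][1] + B[1][1] = 0 + -5 = -5) = -5 (attained at k = 0)
  C[1][0] = min over k of (A[1][0] + B[0][0] = 3 + 3 = 6, A[1][1] + B[1][0] = -3 + -2 = -5) = -5 (attained at k = 1)
  C[1][1] = min over k of (A[1][0] + B[0][1] = 3 + 0 = 3, A[1][1] + B[1][1] = -3 + -5 = -8) = -8 (attained at k = 1)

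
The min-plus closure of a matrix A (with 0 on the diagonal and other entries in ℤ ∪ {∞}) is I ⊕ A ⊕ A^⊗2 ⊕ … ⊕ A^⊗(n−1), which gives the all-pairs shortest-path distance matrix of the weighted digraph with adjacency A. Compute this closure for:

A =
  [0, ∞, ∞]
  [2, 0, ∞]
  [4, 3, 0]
Closure =
  [0, ∞, ∞]
  [2, 0, ∞]
  [4, 3, 0]

This is the Floyd-Warshall all-pairs shortest-path computation. For each intermediate vertex k = 0, 1, …, 2, update dist[i][j] ← min(dist[i][j], dist[i][k] + dist[k][j]). The final matrix gives, for each (i, j), the minimum total weight of any directed path from i to j (possibly empty when i = j).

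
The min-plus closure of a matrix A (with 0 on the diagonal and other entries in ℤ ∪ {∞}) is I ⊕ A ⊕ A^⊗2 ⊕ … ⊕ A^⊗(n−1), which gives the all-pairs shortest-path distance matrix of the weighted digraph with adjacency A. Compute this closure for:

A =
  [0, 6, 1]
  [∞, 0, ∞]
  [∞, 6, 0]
Closure =
  [0, 6, 1]
  [∞, 0, ∞]
  [∞, 6, 0]

This is the Floyd-Warshall all-pairs shortest-path computation. For each intermediate vertex k = 0, 1, …, 2, update dist[i][j] ← min(dist[i][j], dist[i][k] + dist[k][j]). The final matrix gives, for each (i, j), the minimum total weight of any directed path from i to j (possibly empty when i = j).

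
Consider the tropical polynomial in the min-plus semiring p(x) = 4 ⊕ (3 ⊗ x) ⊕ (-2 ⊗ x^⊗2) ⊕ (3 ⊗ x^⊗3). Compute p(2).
p(2) = 2

A tropical monomial a ⊗ x^⊗i evaluates to a + i · x. Evaluating each term at x = 2:
  Term 0 contributes 4 + 0 · 2 = 4
  Term 1 contributes 3 + 1 · 2 = 5
  Term 2 contributes -2 + 2 · 2 = 2
  Term 3 contributes 3 + 3 · 2 = 9
p(2) = ⊕ of these = min[4, 5, 2, 9] = 2.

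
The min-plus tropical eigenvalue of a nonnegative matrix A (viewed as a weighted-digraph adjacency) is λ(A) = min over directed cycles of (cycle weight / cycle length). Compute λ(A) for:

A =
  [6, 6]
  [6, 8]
λ(A) = 6

Enumerate directed cycles and compute their means (weight / length). Sample:
  cycle 0 → 0: weight = 6, length = 1, mean = 6/1 ≈ 6.000
  cycle 1 → 1: weight = 8, length = 1, mean = 8/1 ≈ 8.000
  cycle 0 → 1 → 0: weight = 12, length = 2, mean = 12/2 ≈ 6.000
  cycle 1 → 0 → 1: weight = 12, length = 2, mean = 12/2 ≈ 6.000
Minimum mean = 6.000, attained e.g. along the cycle 0 → 0 with weight 6 and length 1. So λ(A) = 6/1 = 6.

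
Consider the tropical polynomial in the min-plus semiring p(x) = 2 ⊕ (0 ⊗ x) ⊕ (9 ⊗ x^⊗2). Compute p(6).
p(6) = 2

A tropical monomial a ⊗ x^⊗i evaluates to a + i · x. Evaluating each term at x = 6:
  Term 0 contributes 2 + 0 · 6 = 2
  Term 1 contributes 0 + 1 · 6 = 6
  Term 2 contributes 9 + 2 · 6 = 21
p(6) = ⊕ of these = min[2, 6, 21] = 2.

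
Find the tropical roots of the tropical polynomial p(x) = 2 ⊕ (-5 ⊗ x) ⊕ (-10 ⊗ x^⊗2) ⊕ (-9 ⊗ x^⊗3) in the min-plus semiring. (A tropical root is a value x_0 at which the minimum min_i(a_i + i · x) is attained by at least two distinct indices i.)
Roots: {-1, 5, 7}

Each tropical root is a break point of the lower envelope of the lines y = a_i + i · x (there are 4 lines, with slopes 0, 1, ..., 3). Only the lines that attain the minimum somewhere contribute to roots; other lines are dominated. Here the surviving (envelope) indices are i = 3, i = 2, i = 1, i = 0.
Intersections between consecutive envelope lines give the roots: for adjacent envelope indices i < j the intersection is x = (a_i − a_j) / (j − i). Reading off the sorted break points: {-1, 5, 7}.
Verification: at each break x_0, at least two indices attain the minimum of min_i(a_i + i · x_0).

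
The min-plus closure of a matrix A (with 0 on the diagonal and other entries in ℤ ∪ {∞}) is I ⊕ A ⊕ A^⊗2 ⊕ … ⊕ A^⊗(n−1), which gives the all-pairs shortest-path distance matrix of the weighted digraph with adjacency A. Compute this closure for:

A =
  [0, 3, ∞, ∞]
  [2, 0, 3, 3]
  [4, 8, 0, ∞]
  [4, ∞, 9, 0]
Closure =
  [0, 3, 6, 6]
  [2, 0, 3, 3]
  [4, 7, 0, 10]
  [4, 7, 9, 0]

This is the Floyd-Warshall all-pairs shortest-path computation. For each intermediate vertex k = 0, 1, …, 3, update dist[i][j] ← min(dist[i][j], dist[i][k] + dist[k][j]). The final matrix gives, for each (i, j), the minimum total weight of any directed path from i to j (possibly empty when i = j).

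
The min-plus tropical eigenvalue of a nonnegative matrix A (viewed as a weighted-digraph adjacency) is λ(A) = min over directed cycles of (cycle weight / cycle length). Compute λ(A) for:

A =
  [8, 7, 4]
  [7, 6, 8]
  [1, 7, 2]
λ(A) = 2

Enumerate directed cycles and compute their means (weight / length). Sample:
  cycle 0 → 0: weight = 8, length = 1, mean = 8/1 ≈ 8.000
  cycle 1 → 1: weight = 6, length = 1, mean = 6/1 ≈ 6.000
  cycle 2 → 2: weight = 2, length = 1, mean = 2/1 ≈ 2.000
  cycle 0 → 1 → 0: weight = 14, length = 2, mean = 14/2 ≈ 7.000
  cycle 0 → 2 → 0: weight = 5, length = 2, mean = 5/2 ≈ 2.500
  cycle 1 → 0 → 1: weight = 14, length = 2, mean = 14/2 ≈ 7.000
Minimum mean = 2.000, attained e.g. along the cycle 2 → 2 with weight 2 and length 1. So λ(A) = 2/1 = 2.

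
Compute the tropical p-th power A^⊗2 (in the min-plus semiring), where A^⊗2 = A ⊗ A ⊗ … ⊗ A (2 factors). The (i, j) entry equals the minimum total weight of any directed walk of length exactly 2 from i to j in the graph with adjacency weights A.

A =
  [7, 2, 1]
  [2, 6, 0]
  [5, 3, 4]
A^⊗2 =
  [4, 4, 2]
  [5, 3, 3]
  [5, 7, 3]

Each entry (A^⊗2)_ij equals the minimum over all length-2 walks i = v_0 → v_1 → … → v_2 = j of Σ_t A[v_t][v_{t+1}]. For example, for (i, j) = (0, 2) we minimise over 3 possible intermediate vertex sequences; the minimum is 2, attained along the walk 0 → 1 → 2.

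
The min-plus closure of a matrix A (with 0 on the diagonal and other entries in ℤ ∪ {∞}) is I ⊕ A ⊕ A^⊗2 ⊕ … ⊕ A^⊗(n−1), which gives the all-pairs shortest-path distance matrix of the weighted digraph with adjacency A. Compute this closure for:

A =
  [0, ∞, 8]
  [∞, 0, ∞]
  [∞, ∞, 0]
Closure =
  [0, ∞, 8]
  [∞, 0, ∞]
  [∞, ∞, 0]

This is the Floyd-Warshall all-pairs shortest-path computation. For each intermediate vertex k = 0, 1, …, 2, update dist[i][j] ← min(dist[i][j], dist[i][k] + dist[k][j]). The final matrix gives, for each (i, j), the minimum total weight of any directed path from i to j (possibly empty when i = j).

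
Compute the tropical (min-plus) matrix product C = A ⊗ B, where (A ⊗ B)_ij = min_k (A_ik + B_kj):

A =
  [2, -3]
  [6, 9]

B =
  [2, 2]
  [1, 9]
A ⊗ B =
  [-2, 4]
  [8, 8]

Apply the min-plus product entry-by-entry:
  C[0][0] = min over k of (A[0][0] + B[0][0] = 2 + 2 = 4, A[0][1] + B[1][0] = -3 + 1 = -2) = -2 (attained at k = 1)
  C[0][1] = min over k of (A[0][0] + B[0][1] = 2 + 2 = 4, A[0][1] + B[1][1] = -3 + 9 = 6) = 4 (attained at k = 0)
  C[1][0] = min over k of (A[1][0] + B[0][0] = 6 + 2 = 8, A[1][1] + B[1][0] = 9 + 1 = 10) = 8 (attained at k = 0)
  C[1][1] = min over k of (A[1][0] + B[0][1] = 6 + 2 = 8, A[1][1] + B[1][1] = 9 + 9 = 18) = 8 (attained at k = 0)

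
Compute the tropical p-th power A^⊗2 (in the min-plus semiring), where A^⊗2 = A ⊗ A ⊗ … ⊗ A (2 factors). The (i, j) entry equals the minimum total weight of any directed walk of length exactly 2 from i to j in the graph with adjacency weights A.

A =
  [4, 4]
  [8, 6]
A^⊗2 =
  [8, 8]
  [12, 12]

Each entry (A^⊗2)_ij equals the minimum over all length-2 walks i = v_0 → v_1 → … → v_2 = j of Σ_t A[v_t][v_{t+1}]. For example, for (i, j) = (0, 1) we minimise over 2 possible intermediate vertex sequences; the minimum is 8, attained along the walk 0 → 0 → 1.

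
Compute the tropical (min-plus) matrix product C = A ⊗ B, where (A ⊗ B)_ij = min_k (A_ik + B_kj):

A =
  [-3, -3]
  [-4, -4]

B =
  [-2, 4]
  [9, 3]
A ⊗ B =
  [-5, 0]
  [-6, -1]

Apply the min-plus product entry-by-entry:
  C[0][0] = min over k of (A[0][0] + B[0][0] = -3 + -2 = -5, A[0][1] + B[1][0] = -3 + 9 = 6) = -5 (attained at k = 0)
  C[0][1] = min over k of (A[0][0] + B[0][1] = -3 + 4 = 1, A[0][1] + B[1][1] = -3 + 3 = 0) = 0 (attained at k = 1)
  C[1][0] = min over k of (A[1][0] + B[0][0] = -4 + -2 = -6, A[1][1] + B[1][0] = -4 + 9 = 5) = -6 (attained at k = 0)
  C[1][1] = min over k of (A[1][0] + B[0][1] = -4 + 4 = 0, A[1][1] + B[1][1] = -4 + 3 = -1) = -1 (attained at k = 1)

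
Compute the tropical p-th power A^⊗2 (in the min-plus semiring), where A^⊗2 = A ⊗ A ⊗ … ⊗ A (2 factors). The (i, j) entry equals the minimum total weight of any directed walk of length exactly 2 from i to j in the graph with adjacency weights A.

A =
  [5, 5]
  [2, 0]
A^⊗2 =
  [7, 5]
  [2, 0]

Each entry (A^⊗2)_ij equals the minimum over all length-2 walks i = v_0 → v_1 → … → v_2 = j of Σ_t A[v_t][v_{t+1}]. For example, for (i, j) = (0, 1) we minimise over 2 possible intermediate vertex sequences; the minimum is 5, attained along the walk 0 → 1 → 1.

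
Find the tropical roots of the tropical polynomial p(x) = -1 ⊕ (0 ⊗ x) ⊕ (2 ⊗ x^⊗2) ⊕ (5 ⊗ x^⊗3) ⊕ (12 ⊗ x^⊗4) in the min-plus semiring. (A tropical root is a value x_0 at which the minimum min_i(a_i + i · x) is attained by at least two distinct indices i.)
Roots: {-7, -3, -2, -1}

Each tropical root is a break point of the lower envelope of the lines y = a_i + i · x (there are 5 lines, with slopes 0, 1, ..., 4). Only the lines that attain the minimum somewhere contribute to roots; other lines are dominated. Here the surviving (envelope) indices are i = 4, i = 3, i = 2, i = 1, i = 0.
Intersections between consecutive envelope lines give the roots: for adjacent envelope indices i < j the intersection is x = (a_i − a_j) / (j − i). Reading off the sorted break points: {-7, -3, -2, -1}.
Verification: at each break x_0, at least two indices attain the minimum of min_i(a_i + i · x_0).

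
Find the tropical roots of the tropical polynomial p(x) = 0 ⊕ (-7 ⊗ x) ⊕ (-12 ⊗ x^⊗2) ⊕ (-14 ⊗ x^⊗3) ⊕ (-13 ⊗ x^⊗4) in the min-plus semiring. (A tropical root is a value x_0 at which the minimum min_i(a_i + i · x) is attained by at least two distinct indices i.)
Roots: {-1, 2, 5, 7}

Each tropical root is a break point of the lower envelope of the lines y = a_i + i · x (there are 5 lines, with slopes 0, 1, ..., 4). Only the lines that attain the minimum somewhere contribute to roots; other lines are dominated. Here the surviving (envelope) indices are i = 4, i = 3, i = 2, i = 1, i = 0.
Intersections between consecutive envelope lines give the roots: for adjacent envelope indices i < j the intersection is x = (a_i − a_j) / (j − i). Reading off the sorted break points: {-1, 2, 5, 7}.
Verification: at each break x_0, at least two indices attain the minimum of min_i(a_i + i · x_0).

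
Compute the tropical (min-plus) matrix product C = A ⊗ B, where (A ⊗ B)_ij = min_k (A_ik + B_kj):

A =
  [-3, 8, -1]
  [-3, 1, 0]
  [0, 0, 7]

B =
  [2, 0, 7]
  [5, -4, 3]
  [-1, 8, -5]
A ⊗ B =
  [-2, -3, -6]
  [-1, -3, -5]
  [2, -4, 2]

Apply the min-plus product entry-by-entry:
  C[0][0] = min over k of (A[0][0] + B[0][0] = -3 + 2 = -1, A[0][1] + B[1][0] = 8 + 5 = 13, A[0][2] + B[2][0] = -1 + -1 = -2) = -2 (attained at k = 2)
  C[0][1] = min over k of (A[0][0] + B[0][1] = -3 + 0 = -3, A[0][1] + B[1][1] = 8 + -4 = 4, A[0][2] + B[2][1] = -1 + 8 = 7) = -3 (attained at k = 0)
  C[0][2] = min over k of (A[0][0] + B[0][2] = -3 + 7 = 4, A[0][1] + B[1][2] = 8 + 3 = 11, A[0][2] + B[2][2] = -1 + -5 = -6) = -6 (attained at k = 2)
  C[1][0] = min over k of (A[1][0] + B[0][0] = -3 + 2 = -1, A[1][1] + B[1][0] = 1 + 5 = 6, A[1][2] + B[2][0] = 0 + -1 = -1) = -1 (attained at k = 0)
  C[1][1] = min over k of (A[1][0] + B[0][1] = -3 + 0 = -3, A[1][1] + B[1][1] = 1 + -4 = -3, A[1][2] + B[2][1] = 0 + 8 = 8) = -3 (attained at k = 0)
  C[1][2] = min over k of (A[1][0] + B[0][2] = -3 + 7 = 4, A[1][1] + B[1][2] = 1 + 3 = 4, A[1][2] + B[2][2] = 0 + -5 = -5) = -5 (attained at k = 2)
  C[2][0] = min over k of (A[2][0] + B[0][0] = 0 + 2 = 2, A[2][1] + B[1][0] = 0 + 5 = 5, A[2][2] + B[2][0] = 7 + -1 = 6) = 2 (attained at k = 0)
  C[2][1] = min over k of (A[2][0] + B[0][1] = 0 + 0 = 0, A[2][1] + B[1][1] = 0 + -4 = -4, A[2][2] + B[2][1] = 7 + 8 = 15) = -4 (attained at k = 1)
  C[2][2] = min over k of (A[2][0] + B[0][2] = 0 + 7 = 7, A[2][1] + B[1][2] = 0 + 3 = 3, A[2][2] + B[2][2] = 7 + -5 = 2) = 2 (attained at k = 2)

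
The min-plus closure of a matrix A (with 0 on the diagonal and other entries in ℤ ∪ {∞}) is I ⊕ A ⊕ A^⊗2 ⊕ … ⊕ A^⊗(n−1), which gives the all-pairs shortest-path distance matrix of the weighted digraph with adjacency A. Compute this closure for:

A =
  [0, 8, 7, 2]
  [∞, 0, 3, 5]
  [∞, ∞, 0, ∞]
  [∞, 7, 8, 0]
Closure =
  [0, 8, 7, 2]
  [∞, 0, 3, 5]
  [∞, ∞, 0, ∞]
  [∞, 7, 8, 0]

This is the Floyd-Warshall all-pairs shortest-path computation. For each intermediate vertex k = 0, 1, …, 3, update dist[i][j] ← min(dist[i][j], dist[i][k] + dist[k][j]). The final matrix gives, for each (i, j), the minimum total weight of any directed path from i to j (possibly empty when i = j).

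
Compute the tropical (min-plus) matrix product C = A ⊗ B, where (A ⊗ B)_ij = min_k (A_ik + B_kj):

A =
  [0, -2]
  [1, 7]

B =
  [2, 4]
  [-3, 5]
A ⊗ B =
  [-5, 3]
  [3, 5]

Apply the min-plus product entry-by-entry:
  C[0][0] = min over k of (A[0][0] + B[0][0] = 0 + 2 = 2, A[0][1] + B[1][0] = -2 + -3 = -5) = -5 (attained at k = 1)
  C[0][1] = min over k of (A[0][0] + B[0][1] = 0 + 4 = 4, A[0][1] + B[1][1] = -2 + 5 = 3) = 3 (attained at k = 1)
  C[1][0] = min over k of (A[1][0] + B[0][0] = 1 + 2 = 3, A[1][1] + B[1][0] = 7 + -3 = 4) = 3 (attained at k = 0)
  C[1][1] = min over k of (A[1][0] + B[0][1] = 1 + 4 = 5, A[1][1] + B[1][1] = 7 + 5 = 12) = 5 (attained at k = 0)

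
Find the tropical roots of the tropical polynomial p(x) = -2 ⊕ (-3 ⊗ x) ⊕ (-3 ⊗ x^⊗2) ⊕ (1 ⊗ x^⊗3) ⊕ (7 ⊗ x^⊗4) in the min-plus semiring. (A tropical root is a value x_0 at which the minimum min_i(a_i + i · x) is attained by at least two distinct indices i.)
Roots: {-6, -4, 0, 1}

Each tropical root is a break point of the lower envelope of the lines y = a_i + i · x (there are 5 lines, with slopes 0, 1, ..., 4). Only the lines that attain the minimum somewhere contribute to roots; other lines are dominated. Here the surviving (envelope) indices are i = 4, i = 3, i = 2, i = 1, i = 0.
Intersections between consecutive envelope lines give the roots: for adjacent envelope indices i < j the intersection is x = (a_i − a_j) / (j − i). Reading off the sorted break points: {-6, -4, 0, 1}.
Verification: at each break x_0, at least two indices attain the minimum of min_i(a_i + i · x_0).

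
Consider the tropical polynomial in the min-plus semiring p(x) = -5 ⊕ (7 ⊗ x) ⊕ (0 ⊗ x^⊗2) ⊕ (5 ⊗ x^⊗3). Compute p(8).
p(8) = -5

A tropical monomial a ⊗ x^⊗i evaluates to a + i · x. Evaluating each term at x = 8:
  Term 0 contributes -5 + 0 · 8 = -5
  Term 1 contributes 7 + 1 · 8 = 15
  Term 2 contributes 0 + 2 · 8 = 16
  Term 3 contributes 5 + 3 · 8 = 29
p(8) = ⊕ of these = min[-5, 15, 16, 29] = -5.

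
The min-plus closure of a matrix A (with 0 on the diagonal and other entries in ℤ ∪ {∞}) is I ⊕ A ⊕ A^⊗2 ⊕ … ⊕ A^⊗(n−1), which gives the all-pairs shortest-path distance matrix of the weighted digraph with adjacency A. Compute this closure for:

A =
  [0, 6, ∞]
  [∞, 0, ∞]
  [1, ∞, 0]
Closure =
  [0, 6, ∞]
  [∞, 0, ∞]
  [1, 7, 0]

This is the Floyd-Warshall all-pairs shortest-path computation. For each intermediate vertex k = 0, 1, …, 2, update dist[i][j] ← min(dist[i][j], dist[i][k] + dist[k][j]). The final matrix gives, for each (i, j), the minimum total weight of any directed path from i to j (possibly empty when i = j).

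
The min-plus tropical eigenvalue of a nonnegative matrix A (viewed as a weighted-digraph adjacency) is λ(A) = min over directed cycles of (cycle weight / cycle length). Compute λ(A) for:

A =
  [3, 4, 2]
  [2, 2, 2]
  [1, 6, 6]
λ(A) = 3/2

Enumerate directed cycles and compute their means (weight / length). Sample:
  cycle 0 → 0: weight = 3, length = 1, mean = 3/1 ≈ 3.000
  cycle 1 → 1: weight = 2, length = 1, mean = 2/1 ≈ 2.000
  cycle 2 → 2: weight = 6, length = 1, mean = 6/1 ≈ 6.000
  cycle 0 → 1 → 0: weight = 6, length = 2, mean = 6/2 ≈ 3.000
  cycle 0 → 2 → 0: weight = 3, length = 2, mean = 3/2 ≈ 1.500
  cycle 1 → 0 → 1: weight = 6, length = 2, mean = 6/2 ≈ 3.000
Minimum mean = 1.500, attained e.g. along the cycle 0 → 2 → 0 with weight 3 and length 2. So λ(A) = 3/2 = 3/2.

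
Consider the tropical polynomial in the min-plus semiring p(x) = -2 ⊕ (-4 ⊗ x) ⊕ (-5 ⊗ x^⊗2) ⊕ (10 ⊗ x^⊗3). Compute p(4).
p(4) = -2

A tropical monomial a ⊗ x^⊗i evaluates to a + i · x. Evaluating each term at x = 4:
  Term 0 contributes -2 + 0 · 4 = -2
  Term 1 contributes -4 + 1 · 4 = 0
  Term 2 contributes -5 + 2 · 4 = 3
  Term 3 contributes 10 + 3 · 4 = 22
p(4) = ⊕ of these = min[-2, 0, 3, 22] = -2.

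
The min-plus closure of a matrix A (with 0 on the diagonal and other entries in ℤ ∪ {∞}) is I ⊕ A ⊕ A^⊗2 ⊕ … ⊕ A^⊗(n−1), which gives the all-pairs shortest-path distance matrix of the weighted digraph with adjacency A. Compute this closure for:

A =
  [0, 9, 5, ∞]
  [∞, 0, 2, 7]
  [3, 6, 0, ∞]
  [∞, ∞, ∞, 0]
Closure =
  [0, 9, 5, 16]
  [5, 0, 2, 7]
  [3, 6, 0, 13]
  [∞, ∞, ∞, 0]

This is the Floyd-Warshall all-pairs shortest-path computation. For each intermediate vertex k = 0, 1, …, 3, update dist[i][j] ← min(dist[i][j], dist[i][k] + dist[k][j]). The final matrix gives, for each (i, j), the minimum total weight of any directed path from i to j (possibly empty when i = j).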